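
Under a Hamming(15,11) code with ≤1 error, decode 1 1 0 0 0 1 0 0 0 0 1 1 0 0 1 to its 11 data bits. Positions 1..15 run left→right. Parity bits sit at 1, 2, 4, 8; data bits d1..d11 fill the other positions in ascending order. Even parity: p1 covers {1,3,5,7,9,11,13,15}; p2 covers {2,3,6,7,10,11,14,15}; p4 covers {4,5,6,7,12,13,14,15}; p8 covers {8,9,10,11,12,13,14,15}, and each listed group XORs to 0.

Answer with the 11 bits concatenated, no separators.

s1 (pos 1,3,5,7,9,11,13,15): 1⊕0⊕0⊕0⊕0⊕1⊕0⊕1 = 1
s2 (pos 2,3,6,7,10,11,14,15): 1⊕0⊕1⊕0⊕0⊕1⊕0⊕1 = 0
s4 (pos 4,5,6,7,12,13,14,15): 0⊕0⊕1⊕0⊕1⊕0⊕0⊕1 = 1
s8 (pos 8,9,10,11,12,13,14,15): 0⊕0⊕0⊕1⊕1⊕0⊕0⊕1 = 1
Syndrome s8…s1 = 1101 → error at position 13.
Flip position 13: 110001000011001 → 110001000011101
Read data bits from positions 3,5,6,7,9,10,11,12,13,14,15: 00100011101

00100011101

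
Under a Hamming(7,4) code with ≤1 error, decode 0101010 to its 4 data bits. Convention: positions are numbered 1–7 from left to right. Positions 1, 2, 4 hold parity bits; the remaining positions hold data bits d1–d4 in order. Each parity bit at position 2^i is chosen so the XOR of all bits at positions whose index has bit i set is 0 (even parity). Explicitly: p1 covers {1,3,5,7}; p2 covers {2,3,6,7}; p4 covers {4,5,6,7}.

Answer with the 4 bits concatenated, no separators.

s1 (pos 1,3,5,7): 0⊕0⊕0⊕0 = 0
s2 (pos 2,3,6,7): 1⊕0⊕1⊕0 = 0
s4 (pos 4,5,6,7): 1⊕0⊕1⊕0 = 0
Syndrome s4…s1 = 000 → no error.
Read data bits from positions 3,5,6,7: 0010

0010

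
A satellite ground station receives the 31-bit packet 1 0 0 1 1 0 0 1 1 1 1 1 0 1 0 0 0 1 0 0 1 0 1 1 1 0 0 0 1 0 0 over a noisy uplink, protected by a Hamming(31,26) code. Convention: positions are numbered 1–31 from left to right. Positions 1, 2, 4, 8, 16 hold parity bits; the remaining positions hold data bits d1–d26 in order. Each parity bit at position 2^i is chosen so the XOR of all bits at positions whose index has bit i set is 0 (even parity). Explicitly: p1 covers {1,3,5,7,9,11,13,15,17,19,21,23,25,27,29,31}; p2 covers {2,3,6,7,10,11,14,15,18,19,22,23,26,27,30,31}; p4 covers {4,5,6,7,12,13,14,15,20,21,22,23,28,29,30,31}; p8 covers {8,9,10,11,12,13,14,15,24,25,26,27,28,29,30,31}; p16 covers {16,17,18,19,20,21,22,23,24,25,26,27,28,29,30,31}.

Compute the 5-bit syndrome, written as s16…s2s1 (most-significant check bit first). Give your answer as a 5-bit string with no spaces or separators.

01110

s1 (pos 1,3,5,7,9,11,13,15,17,19,21,23,25,27,29,31): 1⊕0⊕1⊕0⊕1⊕1⊕0⊕0⊕0⊕0⊕1⊕1⊕1⊕0⊕1⊕0 = 0
s2 (pos 2,3,6,7,10,11,14,15,18,19,22,23,26,27,30,31): 0⊕0⊕0⊕0⊕1⊕1⊕1⊕0⊕1⊕0⊕0⊕1⊕0⊕0⊕0⊕0 = 1
s4 (pos 4,5,6,7,12,13,14,15,20,21,22,23,28,29,30,31): 1⊕1⊕0⊕0⊕1⊕0⊕1⊕0⊕0⊕1⊕0⊕1⊕0⊕1⊕0⊕0 = 1
s8 (pos 8,9,10,11,12,13,14,15,24,25,26,27,28,29,30,31): 1⊕1⊕1⊕1⊕1⊕0⊕1⊕0⊕1⊕1⊕0⊕0⊕0⊕1⊕0⊕0 = 1
s16 (pos 16,17,18,19,20,21,22,23,24,25,26,27,28,29,30,31): 0⊕0⊕1⊕0⊕0⊕1⊕0⊕1⊕1⊕1⊕0⊕0⊕0⊕1⊕0⊕0 = 0
Syndrome s16…s1 = 01110 → error at position 14.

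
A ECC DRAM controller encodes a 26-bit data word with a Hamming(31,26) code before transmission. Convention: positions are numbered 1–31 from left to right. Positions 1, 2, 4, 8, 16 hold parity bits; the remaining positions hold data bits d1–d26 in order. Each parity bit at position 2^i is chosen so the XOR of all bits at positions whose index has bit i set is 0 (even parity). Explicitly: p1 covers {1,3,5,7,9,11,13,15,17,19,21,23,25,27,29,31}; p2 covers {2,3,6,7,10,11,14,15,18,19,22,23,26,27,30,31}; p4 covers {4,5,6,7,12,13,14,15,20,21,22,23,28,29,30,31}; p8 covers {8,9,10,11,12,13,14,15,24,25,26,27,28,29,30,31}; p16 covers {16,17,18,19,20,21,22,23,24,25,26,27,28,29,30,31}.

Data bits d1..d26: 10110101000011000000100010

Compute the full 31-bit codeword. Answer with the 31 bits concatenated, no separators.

Place data at non-parity positions: p1 p2 1 p4 0 1 1 p8 0 1 0 1 0 0 0 p16 0 1 1 0 0 0 0 0 0 1 0 0 0 1 0
p1 (pos 1,3,5,7,9,11,13,15,17,19,21,23,25,27,29,31): XOR of data positions = 1⊕0⊕1⊕0⊕0⊕0⊕0⊕0⊕1⊕0⊕0⊕0⊕0⊕0⊕0 = 1
p2 (pos 2,3,6,7,10,11,14,15,18,19,22,23,26,27,30,31): XOR of data positions = 1⊕1⊕1⊕1⊕0⊕0⊕0⊕1⊕1⊕0⊕0⊕1⊕0⊕1⊕0 = 0
p4 (pos 4,5,6,7,12,13,14,15,20,21,22,23,28,29,30,31): XOR of data positions = 0⊕1⊕1⊕1⊕0⊕0⊕0⊕0⊕0⊕0⊕0⊕0⊕0⊕1⊕0 = 0
p8 (pos 8,9,10,11,12,13,14,15,24,25,26,27,28,29,30,31): XOR of data positions = 0⊕1⊕0⊕1⊕0⊕0⊕0⊕0⊕0⊕1⊕0⊕0⊕0⊕1⊕0 = 0
p16 (pos 16,17,18,19,20,21,22,23,24,25,26,27,28,29,30,31): XOR of data positions = 0⊕1⊕1⊕0⊕0⊕0⊕0⊕0⊕0⊕1⊕0⊕0⊕0⊕1⊕0 = 0
Codeword: 1010011001010000011000000100010

1010011001010000011000000100010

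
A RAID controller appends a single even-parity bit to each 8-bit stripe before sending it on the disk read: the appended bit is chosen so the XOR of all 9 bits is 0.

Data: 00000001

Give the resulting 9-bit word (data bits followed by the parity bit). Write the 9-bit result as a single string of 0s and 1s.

XOR of the 8 data bits: 0⊕0⊕0⊕0⊕0⊕0⊕0⊕1 = 1
Parity bit = 1 (so all 9 bits XOR to 0).

000000011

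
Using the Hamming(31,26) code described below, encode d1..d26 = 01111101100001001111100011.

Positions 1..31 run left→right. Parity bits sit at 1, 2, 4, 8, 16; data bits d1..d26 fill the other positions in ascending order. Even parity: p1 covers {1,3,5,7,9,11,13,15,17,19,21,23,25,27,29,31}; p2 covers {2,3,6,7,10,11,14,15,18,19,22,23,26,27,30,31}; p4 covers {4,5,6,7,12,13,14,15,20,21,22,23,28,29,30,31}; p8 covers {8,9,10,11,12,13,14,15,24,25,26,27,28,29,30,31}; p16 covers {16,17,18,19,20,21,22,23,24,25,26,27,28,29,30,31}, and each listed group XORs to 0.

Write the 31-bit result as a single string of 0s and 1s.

Place data at non-parity positions: p1 p2 0 p4 1 1 1 p8 1 1 0 1 1 0 0 p16 0 0 1 0 0 1 1 1 1 1 0 0 0 1 1
p1 (pos 1,3,5,7,9,11,13,15,17,19,21,23,25,27,29,31): XOR of data positions = 0⊕1⊕1⊕1⊕0⊕1⊕0⊕0⊕1⊕0⊕1⊕1⊕0⊕0⊕1 = 0
p2 (pos 2,3,6,7,10,11,14,15,18,19,22,23,26,27,30,31): XOR of data positions = 0⊕1⊕1⊕1⊕0⊕0⊕0⊕0⊕1⊕1⊕1⊕1⊕0⊕1⊕1 = 1
p4 (pos 4,5,6,7,12,13,14,15,20,21,22,23,28,29,30,31): XOR of data positions = 1⊕1⊕1⊕1⊕1⊕0⊕0⊕0⊕0⊕1⊕1⊕0⊕0⊕1⊕1 = 1
p8 (pos 8,9,10,11,12,13,14,15,24,25,26,27,28,29,30,31): XOR of data positions = 1⊕1⊕0⊕1⊕1⊕0⊕0⊕1⊕1⊕1⊕0⊕0⊕0⊕1⊕1 = 1
p16 (pos 16,17,18,19,20,21,22,23,24,25,26,27,28,29,30,31): XOR of data positions = 0⊕0⊕1⊕0⊕0⊕1⊕1⊕1⊕1⊕1⊕0⊕0⊕0⊕1⊕1 = 0
Codeword: 0101111111011000001001111100011

0101111111011000001001111100011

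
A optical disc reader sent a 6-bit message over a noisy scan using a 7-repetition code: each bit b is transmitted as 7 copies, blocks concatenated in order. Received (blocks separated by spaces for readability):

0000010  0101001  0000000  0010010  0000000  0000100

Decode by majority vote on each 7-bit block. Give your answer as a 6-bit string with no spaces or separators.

Block 1 (0000010): 1 one → 0
Block 2 (0101001): 3 ones → 0
Block 3 (0000000): 0 ones → 0
Block 4 (0010010): 2 ones → 0
Block 5 (0000000): 0 ones → 0
Block 6 (0000100): 1 one → 0

000000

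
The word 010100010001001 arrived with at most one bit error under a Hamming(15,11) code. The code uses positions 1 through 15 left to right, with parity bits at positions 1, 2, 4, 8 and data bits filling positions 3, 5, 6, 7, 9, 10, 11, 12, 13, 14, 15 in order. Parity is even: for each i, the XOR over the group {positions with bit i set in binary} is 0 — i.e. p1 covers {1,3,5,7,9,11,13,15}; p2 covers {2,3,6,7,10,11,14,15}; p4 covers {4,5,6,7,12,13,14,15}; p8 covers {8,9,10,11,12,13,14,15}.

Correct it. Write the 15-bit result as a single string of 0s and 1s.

s1 (pos 1,3,5,7,9,11,13,15): 0⊕0⊕0⊕0⊕0⊕0⊕0⊕1 = 1
s2 (pos 2,3,6,7,10,11,14,15): 1⊕0⊕0⊕0⊕0⊕0⊕0⊕1 = 0
s4 (pos 4,5,6,7,12,13,14,15): 1⊕0⊕0⊕0⊕1⊕0⊕0⊕1 = 1
s8 (pos 8,9,10,11,12,13,14,15): 1⊕0⊕0⊕0⊕1⊕0⊕0⊕1 = 1
Syndrome s8…s1 = 1101 → error at position 13.
Flip position 13: 010100010001001 → 010100010001101

010100010001101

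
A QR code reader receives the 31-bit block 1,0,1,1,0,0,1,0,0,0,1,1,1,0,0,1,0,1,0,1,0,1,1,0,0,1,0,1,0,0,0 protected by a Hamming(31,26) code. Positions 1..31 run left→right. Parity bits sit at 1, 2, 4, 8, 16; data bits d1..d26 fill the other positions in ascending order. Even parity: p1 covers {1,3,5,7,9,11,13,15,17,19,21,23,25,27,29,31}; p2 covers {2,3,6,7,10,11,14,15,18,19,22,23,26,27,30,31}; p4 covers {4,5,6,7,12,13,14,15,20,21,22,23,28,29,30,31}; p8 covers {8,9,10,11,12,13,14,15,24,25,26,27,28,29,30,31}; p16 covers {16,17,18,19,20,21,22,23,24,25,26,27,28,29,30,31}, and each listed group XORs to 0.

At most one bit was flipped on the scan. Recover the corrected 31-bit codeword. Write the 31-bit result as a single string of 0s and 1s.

s1 (pos 1,3,5,7,9,11,13,15,17,19,21,23,25,27,29,31): 1⊕1⊕0⊕1⊕0⊕1⊕1⊕0⊕0⊕0⊕0⊕1⊕0⊕0⊕0⊕0 = 0
s2 (pos 2,3,6,7,10,11,14,15,18,19,22,23,26,27,30,31): 0⊕1⊕0⊕1⊕0⊕1⊕0⊕0⊕1⊕0⊕1⊕1⊕1⊕0⊕0⊕0 = 1
s4 (pos 4,5,6,7,12,13,14,15,20,21,22,23,28,29,30,31): 1⊕0⊕0⊕1⊕1⊕1⊕0⊕0⊕1⊕0⊕1⊕1⊕1⊕0⊕0⊕0 = 0
s8 (pos 8,9,10,11,12,13,14,15,24,25,26,27,28,29,30,31): 0⊕0⊕0⊕1⊕1⊕1⊕0⊕0⊕0⊕0⊕1⊕0⊕1⊕0⊕0⊕0 = 1
s16 (pos 16,17,18,19,20,21,22,23,24,25,26,27,28,29,30,31): 1⊕0⊕1⊕0⊕1⊕0⊕1⊕1⊕0⊕0⊕1⊕0⊕1⊕0⊕0⊕0 = 1
Syndrome s16…s1 = 11010 → error at position 26.
Flip position 26: 1011001000111001010101100101000 → 1011001000111001010101100001000

1011001000111001010101100001000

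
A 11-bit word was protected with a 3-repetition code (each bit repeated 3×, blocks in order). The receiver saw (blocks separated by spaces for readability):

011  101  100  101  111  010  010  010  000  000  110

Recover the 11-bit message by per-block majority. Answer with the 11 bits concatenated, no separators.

11011000001

Block 1 (011): 2 ones → 1
Block 2 (101): 2 ones → 1
Block 3 (100): 1 one → 0
Block 4 (101): 2 ones → 1
Block 5 (111): 3 ones → 1
Block 6 (010): 1 one → 0
Block 7 (010): 1 one → 0
Block 8 (010): 1 one → 0
Block 9 (000): 0 ones → 0
Block 10 (000): 0 ones → 0
Block 11 (110): 2 ones → 1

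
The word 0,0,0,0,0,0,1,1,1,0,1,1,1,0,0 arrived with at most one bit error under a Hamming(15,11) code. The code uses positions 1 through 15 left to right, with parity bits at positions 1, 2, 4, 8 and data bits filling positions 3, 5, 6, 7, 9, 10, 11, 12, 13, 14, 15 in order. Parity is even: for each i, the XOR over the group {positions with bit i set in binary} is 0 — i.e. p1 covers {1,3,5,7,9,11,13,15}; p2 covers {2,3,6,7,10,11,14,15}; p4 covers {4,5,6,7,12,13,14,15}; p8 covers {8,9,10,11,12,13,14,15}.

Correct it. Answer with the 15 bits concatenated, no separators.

000000111010100

s1 (pos 1,3,5,7,9,11,13,15): 0⊕0⊕0⊕1⊕1⊕1⊕1⊕0 = 0
s2 (pos 2,3,6,7,10,11,14,15): 0⊕0⊕0⊕1⊕0⊕1⊕0⊕0 = 0
s4 (pos 4,5,6,7,12,13,14,15): 0⊕0⊕0⊕1⊕1⊕1⊕0⊕0 = 1
s8 (pos 8,9,10,11,12,13,14,15): 1⊕1⊕0⊕1⊕1⊕1⊕0⊕0 = 1
Syndrome s8…s1 = 1100 → error at position 12.
Flip position 12: 000000111011100 → 000000111010100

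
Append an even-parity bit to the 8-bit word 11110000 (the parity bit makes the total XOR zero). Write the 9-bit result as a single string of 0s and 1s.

XOR of the 8 data bits: 1⊕1⊕1⊕1⊕0⊕0⊕0⊕0 = 0
Parity bit = 0 (so all 9 bits XOR to 0).

111100000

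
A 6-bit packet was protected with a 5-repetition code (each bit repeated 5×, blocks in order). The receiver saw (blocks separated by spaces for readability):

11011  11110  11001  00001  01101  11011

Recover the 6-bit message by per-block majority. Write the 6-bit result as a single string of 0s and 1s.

111011

Block 1 (11011): 4 ones → 1
Block 2 (11110): 4 ones → 1
Block 3 (11001): 3 ones → 1
Block 4 (00001): 1 one → 0
Block 5 (01101): 3 ones → 1
Block 6 (11011): 4 ones → 1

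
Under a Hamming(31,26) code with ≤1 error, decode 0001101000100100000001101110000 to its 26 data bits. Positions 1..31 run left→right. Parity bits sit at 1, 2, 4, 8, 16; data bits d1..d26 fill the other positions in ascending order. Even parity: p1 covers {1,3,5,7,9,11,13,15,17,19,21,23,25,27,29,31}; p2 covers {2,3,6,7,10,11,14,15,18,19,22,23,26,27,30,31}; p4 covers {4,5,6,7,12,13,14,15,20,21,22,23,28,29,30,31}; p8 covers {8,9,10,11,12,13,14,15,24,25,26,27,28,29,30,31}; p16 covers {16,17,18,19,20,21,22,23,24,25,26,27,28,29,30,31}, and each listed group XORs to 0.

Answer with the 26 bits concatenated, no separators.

01010010010000001101010000

s1 (pos 1,3,5,7,9,11,13,15,17,19,21,23,25,27,29,31): 0⊕0⊕1⊕1⊕0⊕1⊕0⊕0⊕0⊕0⊕0⊕1⊕1⊕1⊕0⊕0 = 0
s2 (pos 2,3,6,7,10,11,14,15,18,19,22,23,26,27,30,31): 0⊕0⊕0⊕1⊕0⊕1⊕1⊕0⊕0⊕0⊕1⊕1⊕1⊕1⊕0⊕0 = 1
s4 (pos 4,5,6,7,12,13,14,15,20,21,22,23,28,29,30,31): 1⊕1⊕0⊕1⊕0⊕0⊕1⊕0⊕0⊕0⊕1⊕1⊕0⊕0⊕0⊕0 = 0
s8 (pos 8,9,10,11,12,13,14,15,24,25,26,27,28,29,30,31): 0⊕0⊕0⊕1⊕0⊕0⊕1⊕0⊕0⊕1⊕1⊕1⊕0⊕0⊕0⊕0 = 1
s16 (pos 16,17,18,19,20,21,22,23,24,25,26,27,28,29,30,31): 0⊕0⊕0⊕0⊕0⊕0⊕1⊕1⊕0⊕1⊕1⊕1⊕0⊕0⊕0⊕0 = 1
Syndrome s16…s1 = 11010 → error at position 26.
Flip position 26: 0001101000100100000001101110000 → 0001101000100100000001101010000
Read data bits from positions 3,5,6,7,9,10,11,12,13,14,15,17,18,19,20,21,22,23,24,25,26,27,28,29,30,31: 01010010010000001101010000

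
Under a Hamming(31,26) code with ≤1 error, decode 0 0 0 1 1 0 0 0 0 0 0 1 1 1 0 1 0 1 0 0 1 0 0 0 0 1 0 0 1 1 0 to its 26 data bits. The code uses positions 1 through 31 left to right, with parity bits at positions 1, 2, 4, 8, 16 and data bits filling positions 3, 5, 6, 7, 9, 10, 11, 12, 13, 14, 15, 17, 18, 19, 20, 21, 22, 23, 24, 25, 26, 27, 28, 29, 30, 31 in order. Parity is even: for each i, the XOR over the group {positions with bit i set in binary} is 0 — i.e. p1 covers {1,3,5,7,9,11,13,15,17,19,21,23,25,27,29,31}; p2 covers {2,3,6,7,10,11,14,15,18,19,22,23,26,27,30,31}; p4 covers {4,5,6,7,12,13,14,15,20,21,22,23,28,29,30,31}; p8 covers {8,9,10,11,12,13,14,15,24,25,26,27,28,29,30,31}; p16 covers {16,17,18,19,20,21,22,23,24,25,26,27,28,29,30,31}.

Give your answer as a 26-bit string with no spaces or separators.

s1 (pos 1,3,5,7,9,11,13,15,17,19,21,23,25,27,29,31): 0⊕0⊕1⊕0⊕0⊕0⊕1⊕0⊕0⊕0⊕1⊕0⊕0⊕0⊕1⊕0 = 0
s2 (pos 2,3,6,7,10,11,14,15,18,19,22,23,26,27,30,31): 0⊕0⊕0⊕0⊕0⊕0⊕1⊕0⊕1⊕0⊕0⊕0⊕1⊕0⊕1⊕0 = 0
s4 (pos 4,5,6,7,12,13,14,15,20,21,22,23,28,29,30,31): 1⊕1⊕0⊕0⊕1⊕1⊕1⊕0⊕0⊕1⊕0⊕0⊕0⊕1⊕1⊕0 = 0
s8 (pos 8,9,10,11,12,13,14,15,24,25,26,27,28,29,30,31): 0⊕0⊕0⊕0⊕1⊕1⊕1⊕0⊕0⊕0⊕1⊕0⊕0⊕1⊕1⊕0 = 0
s16 (pos 16,17,18,19,20,21,22,23,24,25,26,27,28,29,30,31): 1⊕0⊕1⊕0⊕0⊕1⊕0⊕0⊕0⊕0⊕1⊕0⊕0⊕1⊕1⊕0 = 0
Syndrome s16…s1 = 00000 → no error.
Read data bits from positions 3,5,6,7,9,10,11,12,13,14,15,17,18,19,20,21,22,23,24,25,26,27,28,29,30,31: 01000001110010010000100110

01000001110010010000100110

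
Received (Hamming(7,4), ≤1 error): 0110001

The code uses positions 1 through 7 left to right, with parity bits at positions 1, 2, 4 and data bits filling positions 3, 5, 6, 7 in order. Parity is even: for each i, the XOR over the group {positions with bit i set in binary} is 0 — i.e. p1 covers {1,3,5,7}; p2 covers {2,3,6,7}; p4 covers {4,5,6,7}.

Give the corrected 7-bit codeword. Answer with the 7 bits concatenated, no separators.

0110011

s1 (pos 1,3,5,7): 0⊕1⊕0⊕1 = 0
s2 (pos 2,3,6,7): 1⊕1⊕0⊕1 = 1
s4 (pos 4,5,6,7): 0⊕0⊕0⊕1 = 1
Syndrome s4…s1 = 110 → error at position 6.
Flip position 6: 0110001 → 0110011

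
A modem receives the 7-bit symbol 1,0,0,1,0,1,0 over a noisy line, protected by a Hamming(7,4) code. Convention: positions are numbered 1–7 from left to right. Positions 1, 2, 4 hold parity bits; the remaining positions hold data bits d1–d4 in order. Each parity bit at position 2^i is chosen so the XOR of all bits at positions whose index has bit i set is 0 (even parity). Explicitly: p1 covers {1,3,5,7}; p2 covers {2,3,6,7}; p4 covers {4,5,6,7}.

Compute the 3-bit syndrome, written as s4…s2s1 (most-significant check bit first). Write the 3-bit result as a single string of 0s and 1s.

011

s1 (pos 1,3,5,7): 1⊕0⊕0⊕0 = 1
s2 (pos 2,3,6,7): 0⊕0⊕1⊕0 = 1
s4 (pos 4,5,6,7): 1⊕0⊕1⊕0 = 0
Syndrome s4…s1 = 011 → error at position 3.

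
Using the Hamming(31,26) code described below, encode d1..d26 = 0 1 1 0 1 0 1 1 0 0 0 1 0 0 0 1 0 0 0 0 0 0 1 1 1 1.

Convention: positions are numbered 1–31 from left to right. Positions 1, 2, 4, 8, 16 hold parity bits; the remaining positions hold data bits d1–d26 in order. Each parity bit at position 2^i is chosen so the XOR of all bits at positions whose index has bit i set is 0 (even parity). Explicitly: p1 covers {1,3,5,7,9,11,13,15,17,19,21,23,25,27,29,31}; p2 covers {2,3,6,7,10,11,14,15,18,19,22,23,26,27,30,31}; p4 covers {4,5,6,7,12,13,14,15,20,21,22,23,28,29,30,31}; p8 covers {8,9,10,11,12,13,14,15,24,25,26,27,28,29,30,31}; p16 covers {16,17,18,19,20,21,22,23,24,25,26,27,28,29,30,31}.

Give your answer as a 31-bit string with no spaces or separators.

Place data at non-parity positions: p1 p2 0 p4 1 1 0 p8 1 0 1 1 0 0 0 p16 1 0 0 0 1 0 0 0 0 0 0 1 1 1 1
p1 (pos 1,3,5,7,9,11,13,15,17,19,21,23,25,27,29,31): XOR of data positions = 0⊕1⊕0⊕1⊕1⊕0⊕0⊕1⊕0⊕1⊕0⊕0⊕0⊕1⊕1 = 1
p2 (pos 2,3,6,7,10,11,14,15,18,19,22,23,26,27,30,31): XOR of data positions = 0⊕1⊕0⊕0⊕1⊕0⊕0⊕0⊕0⊕0⊕0⊕0⊕0⊕1⊕1 = 0
p4 (pos 4,5,6,7,12,13,14,15,20,21,22,23,28,29,30,31): XOR of data positions = 1⊕1⊕0⊕1⊕0⊕0⊕0⊕0⊕1⊕0⊕0⊕1⊕1⊕1⊕1 = 0
p8 (pos 8,9,10,11,12,13,14,15,24,25,26,27,28,29,30,31): XOR of data positions = 1⊕0⊕1⊕1⊕0⊕0⊕0⊕0⊕0⊕0⊕0⊕1⊕1⊕1⊕1 = 1
p16 (pos 16,17,18,19,20,21,22,23,24,25,26,27,28,29,30,31): XOR of data positions = 1⊕0⊕0⊕0⊕1⊕0⊕0⊕0⊕0⊕0⊕0⊕1⊕1⊕1⊕1 = 0
Codeword: 1000110110110000100010000001111

1000110110110000100010000001111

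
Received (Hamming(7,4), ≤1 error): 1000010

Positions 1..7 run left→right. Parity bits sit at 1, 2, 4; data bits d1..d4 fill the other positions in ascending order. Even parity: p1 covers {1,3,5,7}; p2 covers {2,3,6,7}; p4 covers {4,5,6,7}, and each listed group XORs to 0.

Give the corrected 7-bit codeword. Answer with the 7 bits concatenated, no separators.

s1 (pos 1,3,5,7): 1⊕0⊕0⊕0 = 1
s2 (pos 2,3,6,7): 0⊕0⊕1⊕0 = 1
s4 (pos 4,5,6,7): 0⊕0⊕1⊕0 = 1
Syndrome s4…s1 = 111 → error at position 7.
Flip position 7: 1000010 → 1000011

1000011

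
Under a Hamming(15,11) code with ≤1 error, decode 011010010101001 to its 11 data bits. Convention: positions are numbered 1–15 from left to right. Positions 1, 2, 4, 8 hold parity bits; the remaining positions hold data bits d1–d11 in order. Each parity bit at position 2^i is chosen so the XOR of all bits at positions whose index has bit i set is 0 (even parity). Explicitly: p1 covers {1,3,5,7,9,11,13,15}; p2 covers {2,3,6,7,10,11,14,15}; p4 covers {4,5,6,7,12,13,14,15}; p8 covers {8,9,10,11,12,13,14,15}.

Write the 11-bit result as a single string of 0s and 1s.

s1 (pos 1,3,5,7,9,11,13,15): 0⊕1⊕1⊕0⊕0⊕0⊕0⊕1 = 1
s2 (pos 2,3,6,7,10,11,14,15): 1⊕1⊕0⊕0⊕1⊕0⊕0⊕1 = 0
s4 (pos 4,5,6,7,12,13,14,15): 0⊕1⊕0⊕0⊕1⊕0⊕0⊕1 = 1
s8 (pos 8,9,10,11,12,13,14,15): 1⊕0⊕1⊕0⊕1⊕0⊕0⊕1 = 0
Syndrome s8…s1 = 0101 → error at position 5.
Flip position 5: 011010010101001 → 011000010101001
Read data bits from positions 3,5,6,7,9,10,11,12,13,14,15: 10000101001

10000101001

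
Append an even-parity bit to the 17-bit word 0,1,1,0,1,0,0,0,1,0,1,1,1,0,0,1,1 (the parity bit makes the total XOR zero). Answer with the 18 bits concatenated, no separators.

011010001011100111

XOR of the 17 data bits: 0⊕1⊕1⊕0⊕1⊕0⊕0⊕0⊕1⊕0⊕1⊕1⊕1⊕0⊕0⊕1⊕1 = 1
Parity bit = 1 (so all 18 bits XOR to 0).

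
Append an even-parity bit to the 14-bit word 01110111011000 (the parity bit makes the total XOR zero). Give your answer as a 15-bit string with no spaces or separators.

XOR of the 14 data bits: 0⊕1⊕1⊕1⊕0⊕1⊕1⊕1⊕0⊕1⊕1⊕0⊕0⊕0 = 0
Parity bit = 0 (so all 15 bits XOR to 0).

011101110110000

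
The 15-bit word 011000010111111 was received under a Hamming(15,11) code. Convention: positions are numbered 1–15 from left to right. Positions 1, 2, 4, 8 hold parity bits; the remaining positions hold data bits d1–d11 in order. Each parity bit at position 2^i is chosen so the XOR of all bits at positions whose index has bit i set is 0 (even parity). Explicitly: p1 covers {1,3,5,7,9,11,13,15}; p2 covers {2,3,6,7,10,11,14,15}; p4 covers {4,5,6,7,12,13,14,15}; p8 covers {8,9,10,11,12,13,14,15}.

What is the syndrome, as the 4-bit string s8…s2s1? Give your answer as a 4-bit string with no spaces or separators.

s1 (pos 1,3,5,7,9,11,13,15): 0⊕1⊕0⊕0⊕0⊕1⊕1⊕1 = 0
s2 (pos 2,3,6,7,10,11,14,15): 1⊕1⊕0⊕0⊕1⊕1⊕1⊕1 = 0
s4 (pos 4,5,6,7,12,13,14,15): 0⊕0⊕0⊕0⊕1⊕1⊕1⊕1 = 0
s8 (pos 8,9,10,11,12,13,14,15): 1⊕0⊕1⊕1⊕1⊕1⊕1⊕1 = 1
Syndrome s8…s1 = 1000 → error at position 8.

1000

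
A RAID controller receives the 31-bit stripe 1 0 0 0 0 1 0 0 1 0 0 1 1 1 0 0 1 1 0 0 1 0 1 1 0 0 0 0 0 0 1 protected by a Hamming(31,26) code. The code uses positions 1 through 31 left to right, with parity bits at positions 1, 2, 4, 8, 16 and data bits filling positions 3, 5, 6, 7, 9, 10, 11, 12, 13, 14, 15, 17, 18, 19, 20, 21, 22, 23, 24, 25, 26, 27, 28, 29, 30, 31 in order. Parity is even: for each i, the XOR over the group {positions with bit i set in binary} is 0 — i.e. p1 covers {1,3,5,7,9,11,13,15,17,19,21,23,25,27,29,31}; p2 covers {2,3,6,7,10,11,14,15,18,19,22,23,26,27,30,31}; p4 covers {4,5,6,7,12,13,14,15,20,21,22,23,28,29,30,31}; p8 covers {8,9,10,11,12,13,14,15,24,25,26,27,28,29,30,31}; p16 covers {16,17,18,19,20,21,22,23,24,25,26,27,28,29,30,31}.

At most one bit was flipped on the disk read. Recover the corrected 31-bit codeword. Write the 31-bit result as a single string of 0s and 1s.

s1 (pos 1,3,5,7,9,11,13,15,17,19,21,23,25,27,29,31): 1⊕0⊕0⊕0⊕1⊕0⊕1⊕0⊕1⊕0⊕1⊕1⊕0⊕0⊕0⊕1 = 1
s2 (pos 2,3,6,7,10,11,14,15,18,19,22,23,26,27,30,31): 0⊕0⊕1⊕0⊕0⊕0⊕1⊕0⊕1⊕0⊕0⊕1⊕0⊕0⊕0⊕1 = 1
s4 (pos 4,5,6,7,12,13,14,15,20,21,22,23,28,29,30,31): 0⊕0⊕1⊕0⊕1⊕1⊕1⊕0⊕0⊕1⊕0⊕1⊕0⊕0⊕0⊕1 = 1
s8 (pos 8,9,10,11,12,13,14,15,24,25,26,27,28,29,30,31): 0⊕1⊕0⊕0⊕1⊕1⊕1⊕0⊕1⊕0⊕0⊕0⊕0⊕0⊕0⊕1 = 0
s16 (pos 16,17,18,19,20,21,22,23,24,25,26,27,28,29,30,31): 0⊕1⊕1⊕0⊕0⊕1⊕0⊕1⊕1⊕0⊕0⊕0⊕0⊕0⊕0⊕1 = 0
Syndrome s16…s1 = 00111 → error at position 7.
Flip position 7: 1000010010011100110010110000001 → 1000011010011100110010110000001

1000011010011100110010110000001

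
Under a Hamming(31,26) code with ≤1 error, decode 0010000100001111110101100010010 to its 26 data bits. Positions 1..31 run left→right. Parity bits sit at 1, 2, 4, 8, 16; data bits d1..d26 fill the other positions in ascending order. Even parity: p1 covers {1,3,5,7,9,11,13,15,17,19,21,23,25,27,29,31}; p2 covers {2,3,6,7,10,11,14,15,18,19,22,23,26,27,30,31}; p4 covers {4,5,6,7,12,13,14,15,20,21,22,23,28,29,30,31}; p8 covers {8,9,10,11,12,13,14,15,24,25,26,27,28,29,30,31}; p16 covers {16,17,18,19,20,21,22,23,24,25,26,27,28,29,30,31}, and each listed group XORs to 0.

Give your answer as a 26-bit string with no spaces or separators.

s1 (pos 1,3,5,7,9,11,13,15,17,19,21,23,25,27,29,31): 0⊕1⊕0⊕0⊕0⊕0⊕1⊕1⊕1⊕0⊕0⊕1⊕0⊕1⊕0⊕0 = 0
s2 (pos 2,3,6,7,10,11,14,15,18,19,22,23,26,27,30,31): 0⊕1⊕0⊕0⊕0⊕0⊕1⊕1⊕1⊕0⊕1⊕1⊕0⊕1⊕1⊕0 = 0
s4 (pos 4,5,6,7,12,13,14,15,20,21,22,23,28,29,30,31): 0⊕0⊕0⊕0⊕0⊕1⊕1⊕1⊕1⊕0⊕1⊕1⊕0⊕0⊕1⊕0 = 1
s8 (pos 8,9,10,11,12,13,14,15,24,25,26,27,28,29,30,31): 1⊕0⊕0⊕0⊕0⊕1⊕1⊕1⊕0⊕0⊕0⊕1⊕0⊕0⊕1⊕0 = 0
s16 (pos 16,17,18,19,20,21,22,23,24,25,26,27,28,29,30,31): 1⊕1⊕1⊕0⊕1⊕0⊕1⊕1⊕0⊕0⊕0⊕1⊕0⊕0⊕1⊕0 = 0
Syndrome s16…s1 = 00100 → error at position 4.
Flip position 4: 0010000100001111110101100010010 → 0011000100001111110101100010010
Read data bits from positions 3,5,6,7,9,10,11,12,13,14,15,17,18,19,20,21,22,23,24,25,26,27,28,29,30,31: 10000000111110101100010010

10000000111110101100010010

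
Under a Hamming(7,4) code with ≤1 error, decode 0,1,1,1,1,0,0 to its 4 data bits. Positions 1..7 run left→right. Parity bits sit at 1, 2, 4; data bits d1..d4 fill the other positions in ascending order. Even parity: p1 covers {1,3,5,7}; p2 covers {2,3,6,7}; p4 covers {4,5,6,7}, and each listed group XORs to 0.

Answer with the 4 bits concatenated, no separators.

s1 (pos 1,3,5,7): 0⊕1⊕1⊕0 = 0
s2 (pos 2,3,6,7): 1⊕1⊕0⊕0 = 0
s4 (pos 4,5,6,7): 1⊕1⊕0⊕0 = 0
Syndrome s4…s1 = 000 → no error.
Read data bits from positions 3,5,6,7: 1100

1100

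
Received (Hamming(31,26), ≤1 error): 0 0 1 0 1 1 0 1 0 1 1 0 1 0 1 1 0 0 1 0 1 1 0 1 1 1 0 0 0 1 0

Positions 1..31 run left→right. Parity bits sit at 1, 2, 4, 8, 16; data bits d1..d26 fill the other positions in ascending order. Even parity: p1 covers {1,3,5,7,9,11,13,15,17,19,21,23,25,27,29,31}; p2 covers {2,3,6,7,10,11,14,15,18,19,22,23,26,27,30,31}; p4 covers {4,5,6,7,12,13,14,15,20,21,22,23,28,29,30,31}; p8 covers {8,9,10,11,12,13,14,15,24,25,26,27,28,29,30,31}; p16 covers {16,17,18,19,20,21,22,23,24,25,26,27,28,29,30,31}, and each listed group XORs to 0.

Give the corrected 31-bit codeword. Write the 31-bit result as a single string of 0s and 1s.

s1 (pos 1,3,5,7,9,11,13,15,17,19,21,23,25,27,29,31): 0⊕1⊕1⊕0⊕0⊕1⊕1⊕1⊕0⊕1⊕1⊕0⊕1⊕0⊕0⊕0 = 0
s2 (pos 2,3,6,7,10,11,14,15,18,19,22,23,26,27,30,31): 0⊕1⊕1⊕0⊕1⊕1⊕0⊕1⊕0⊕1⊕1⊕0⊕1⊕0⊕1⊕0 = 1
s4 (pos 4,5,6,7,12,13,14,15,20,21,22,23,28,29,30,31): 0⊕1⊕1⊕0⊕0⊕1⊕0⊕1⊕0⊕1⊕1⊕0⊕0⊕0⊕1⊕0 = 1
s8 (pos 8,9,10,11,12,13,14,15,24,25,26,27,28,29,30,31): 1⊕0⊕1⊕1⊕0⊕1⊕0⊕1⊕1⊕1⊕1⊕0⊕0⊕0⊕1⊕0 = 1
s16 (pos 16,17,18,19,20,21,22,23,24,25,26,27,28,29,30,31): 1⊕0⊕0⊕1⊕0⊕1⊕1⊕0⊕1⊕1⊕1⊕0⊕0⊕0⊕1⊕0 = 0
Syndrome s16…s1 = 01110 → error at position 14.
Flip position 14: 0010110101101011001011011100010 → 0010110101101111001011011100010

0010110101101111001011011100010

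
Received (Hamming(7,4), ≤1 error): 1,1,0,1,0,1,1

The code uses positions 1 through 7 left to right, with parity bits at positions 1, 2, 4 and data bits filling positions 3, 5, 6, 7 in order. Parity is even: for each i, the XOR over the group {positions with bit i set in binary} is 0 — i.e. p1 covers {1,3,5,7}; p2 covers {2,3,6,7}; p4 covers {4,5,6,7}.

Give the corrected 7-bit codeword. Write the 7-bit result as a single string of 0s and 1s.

s1 (pos 1,3,5,7): 1⊕0⊕0⊕1 = 0
s2 (pos 2,3,6,7): 1⊕0⊕1⊕1 = 1
s4 (pos 4,5,6,7): 1⊕0⊕1⊕1 = 1
Syndrome s4…s1 = 110 → error at position 6.
Flip position 6: 1101011 → 1101001

1101001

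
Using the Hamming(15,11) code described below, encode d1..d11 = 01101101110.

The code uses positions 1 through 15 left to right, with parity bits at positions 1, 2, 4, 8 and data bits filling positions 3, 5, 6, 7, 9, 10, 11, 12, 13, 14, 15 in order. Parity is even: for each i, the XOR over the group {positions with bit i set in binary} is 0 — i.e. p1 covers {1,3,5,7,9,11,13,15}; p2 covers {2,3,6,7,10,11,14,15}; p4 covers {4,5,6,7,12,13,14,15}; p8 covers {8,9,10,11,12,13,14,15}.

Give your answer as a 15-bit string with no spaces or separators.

110111011101110

Place data at non-parity positions: p1 p2 0 p4 1 1 0 p8 1 1 0 1 1 1 0
p1 (pos 1,3,5,7,9,11,13,15): XOR of data positions = 0⊕1⊕0⊕1⊕0⊕1⊕0 = 1
p2 (pos 2,3,6,7,10,11,14,15): XOR of data positions = 0⊕1⊕0⊕1⊕0⊕1⊕0 = 1
p4 (pos 4,5,6,7,12,13,14,15): XOR of data positions = 1⊕1⊕0⊕1⊕1⊕1⊕0 = 1
p8 (pos 8,9,10,11,12,13,14,15): XOR of data positions = 1⊕1⊕0⊕1⊕1⊕1⊕0 = 1
Codeword: 110111011101110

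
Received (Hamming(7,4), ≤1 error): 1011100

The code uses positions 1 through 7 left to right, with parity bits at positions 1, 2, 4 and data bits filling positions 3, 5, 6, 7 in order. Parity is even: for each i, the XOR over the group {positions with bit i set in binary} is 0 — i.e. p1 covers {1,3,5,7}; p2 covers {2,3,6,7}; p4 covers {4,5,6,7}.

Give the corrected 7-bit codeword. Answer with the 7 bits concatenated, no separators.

1001100

s1 (pos 1,3,5,7): 1⊕1⊕1⊕0 = 1
s2 (pos 2,3,6,7): 0⊕1⊕0⊕0 = 1
s4 (pos 4,5,6,7): 1⊕1⊕0⊕0 = 0
Syndrome s4…s1 = 011 → error at position 3.
Flip position 3: 1011100 → 1001100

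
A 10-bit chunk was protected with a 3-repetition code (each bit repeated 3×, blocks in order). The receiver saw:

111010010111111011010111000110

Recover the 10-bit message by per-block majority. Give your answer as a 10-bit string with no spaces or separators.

1001110101

Block 1 (111): 3 ones → 1
Block 2 (010): 1 one → 0
Block 3 (010): 1 one → 0
Block 4 (111): 3 ones → 1
Block 5 (111): 3 ones → 1
Block 6 (011): 2 ones → 1
Block 7 (010): 1 one → 0
Block 8 (111): 3 ones → 1
Block 9 (000): 0 ones → 0
Block 10 (110): 2 ones → 1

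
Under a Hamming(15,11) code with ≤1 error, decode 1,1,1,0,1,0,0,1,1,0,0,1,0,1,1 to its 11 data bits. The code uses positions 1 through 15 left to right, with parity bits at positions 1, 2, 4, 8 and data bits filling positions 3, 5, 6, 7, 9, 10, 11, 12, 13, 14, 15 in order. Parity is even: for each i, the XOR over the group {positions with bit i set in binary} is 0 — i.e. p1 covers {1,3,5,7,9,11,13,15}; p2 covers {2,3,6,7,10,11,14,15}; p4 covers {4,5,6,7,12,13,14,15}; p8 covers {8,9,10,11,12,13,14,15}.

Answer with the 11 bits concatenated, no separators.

11000001011

s1 (pos 1,3,5,7,9,11,13,15): 1⊕1⊕1⊕0⊕1⊕0⊕0⊕1 = 1
s2 (pos 2,3,6,7,10,11,14,15): 1⊕1⊕0⊕0⊕0⊕0⊕1⊕1 = 0
s4 (pos 4,5,6,7,12,13,14,15): 0⊕1⊕0⊕0⊕1⊕0⊕1⊕1 = 0
s8 (pos 8,9,10,11,12,13,14,15): 1⊕1⊕0⊕0⊕1⊕0⊕1⊕1 = 1
Syndrome s8…s1 = 1001 → error at position 9.
Flip position 9: 111010011001011 → 111010010001011
Read data bits from positions 3,5,6,7,9,10,11,12,13,14,15: 11000001011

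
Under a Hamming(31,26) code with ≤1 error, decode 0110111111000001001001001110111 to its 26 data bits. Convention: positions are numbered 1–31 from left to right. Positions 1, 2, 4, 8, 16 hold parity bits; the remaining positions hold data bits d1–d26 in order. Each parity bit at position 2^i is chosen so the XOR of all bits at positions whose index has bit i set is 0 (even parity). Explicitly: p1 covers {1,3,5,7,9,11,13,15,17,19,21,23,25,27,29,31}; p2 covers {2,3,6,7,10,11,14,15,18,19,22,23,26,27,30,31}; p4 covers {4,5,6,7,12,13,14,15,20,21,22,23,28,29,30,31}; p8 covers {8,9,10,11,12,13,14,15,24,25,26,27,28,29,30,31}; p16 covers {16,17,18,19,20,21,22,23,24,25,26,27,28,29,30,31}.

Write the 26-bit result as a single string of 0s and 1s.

11111100000001001001110110

s1 (pos 1,3,5,7,9,11,13,15,17,19,21,23,25,27,29,31): 0⊕1⊕1⊕1⊕1⊕0⊕0⊕0⊕0⊕1⊕0⊕0⊕1⊕1⊕1⊕1 = 1
s2 (pos 2,3,6,7,10,11,14,15,18,19,22,23,26,27,30,31): 1⊕1⊕1⊕1⊕1⊕0⊕0⊕0⊕0⊕1⊕1⊕0⊕1⊕1⊕1⊕1 = 1
s4 (pos 4,5,6,7,12,13,14,15,20,21,22,23,28,29,30,31): 0⊕1⊕1⊕1⊕0⊕0⊕0⊕0⊕0⊕0⊕1⊕0⊕0⊕1⊕1⊕1 = 1
s8 (pos 8,9,10,11,12,13,14,15,24,25,26,27,28,29,30,31): 1⊕1⊕1⊕0⊕0⊕0⊕0⊕0⊕0⊕1⊕1⊕1⊕0⊕1⊕1⊕1 = 1
s16 (pos 16,17,18,19,20,21,22,23,24,25,26,27,28,29,30,31): 1⊕0⊕0⊕1⊕0⊕0⊕1⊕0⊕0⊕1⊕1⊕1⊕0⊕1⊕1⊕1 = 1
Syndrome s16…s1 = 11111 → error at position 31.
Flip position 31: 0110111111000001001001001110111 → 0110111111000001001001001110110
Read data bits from positions 3,5,6,7,9,10,11,12,13,14,15,17,18,19,20,21,22,23,24,25,26,27,28,29,30,31: 11111100000001001001110110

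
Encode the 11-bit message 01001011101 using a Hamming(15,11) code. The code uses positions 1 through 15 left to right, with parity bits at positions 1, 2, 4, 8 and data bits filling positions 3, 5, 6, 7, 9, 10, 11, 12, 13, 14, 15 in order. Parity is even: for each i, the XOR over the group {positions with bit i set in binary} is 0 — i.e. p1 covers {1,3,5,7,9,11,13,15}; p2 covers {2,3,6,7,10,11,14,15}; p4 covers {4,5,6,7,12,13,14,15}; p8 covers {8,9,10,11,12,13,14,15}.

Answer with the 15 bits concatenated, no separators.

100010011011101

Place data at non-parity positions: p1 p2 0 p4 1 0 0 p8 1 0 1 1 1 0 1
p1 (pos 1,3,5,7,9,11,13,15): XOR of data positions = 0⊕1⊕0⊕1⊕1⊕1⊕1 = 1
p2 (pos 2,3,6,7,10,11,14,15): XOR of data positions = 0⊕0⊕0⊕0⊕1⊕0⊕1 = 0
p4 (pos 4,5,6,7,12,13,14,15): XOR of data positions = 1⊕0⊕0⊕1⊕1⊕0⊕1 = 0
p8 (pos 8,9,10,11,12,13,14,15): XOR of data positions = 1⊕0⊕1⊕1⊕1⊕0⊕1 = 1
Codeword: 100010011011101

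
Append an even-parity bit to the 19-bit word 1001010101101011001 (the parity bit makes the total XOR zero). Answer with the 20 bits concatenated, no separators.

XOR of the 19 data bits: 1⊕0⊕0⊕1⊕0⊕1⊕0⊕1⊕0⊕1⊕1⊕0⊕1⊕0⊕1⊕1⊕0⊕0⊕1 = 0
Parity bit = 0 (so all 20 bits XOR to 0).

10010101011010110010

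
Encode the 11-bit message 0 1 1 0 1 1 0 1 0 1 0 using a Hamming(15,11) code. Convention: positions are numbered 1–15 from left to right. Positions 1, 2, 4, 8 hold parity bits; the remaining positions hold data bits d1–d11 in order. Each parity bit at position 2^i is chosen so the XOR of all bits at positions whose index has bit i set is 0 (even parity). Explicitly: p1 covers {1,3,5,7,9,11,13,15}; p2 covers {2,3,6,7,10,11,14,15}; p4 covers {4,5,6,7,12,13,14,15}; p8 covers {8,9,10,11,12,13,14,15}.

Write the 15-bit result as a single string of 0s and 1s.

Place data at non-parity positions: p1 p2 0 p4 1 1 0 p8 1 1 0 1 0 1 0
p1 (pos 1,3,5,7,9,11,13,15): XOR of data positions = 0⊕1⊕0⊕1⊕0⊕0⊕0 = 0
p2 (pos 2,3,6,7,10,11,14,15): XOR of data positions = 0⊕1⊕0⊕1⊕0⊕1⊕0 = 1
p4 (pos 4,5,6,7,12,13,14,15): XOR of data positions = 1⊕1⊕0⊕1⊕0⊕1⊕0 = 0
p8 (pos 8,9,10,11,12,13,14,15): XOR of data positions = 1⊕1⊕0⊕1⊕0⊕1⊕0 = 0
Codeword: 010011001101010

010011001101010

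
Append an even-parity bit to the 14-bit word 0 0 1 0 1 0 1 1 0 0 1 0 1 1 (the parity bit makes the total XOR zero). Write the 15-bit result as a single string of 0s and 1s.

001010110010111

XOR of the 14 data bits: 0⊕0⊕1⊕0⊕1⊕0⊕1⊕1⊕0⊕0⊕1⊕0⊕1⊕1 = 1
Parity bit = 1 (so all 15 bits XOR to 0).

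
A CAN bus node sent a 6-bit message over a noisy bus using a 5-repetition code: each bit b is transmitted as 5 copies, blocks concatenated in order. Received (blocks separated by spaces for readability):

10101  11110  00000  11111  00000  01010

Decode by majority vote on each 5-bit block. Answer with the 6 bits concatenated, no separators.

Block 1 (10101): 3 ones → 1
Block 2 (11110): 4 ones → 1
Block 3 (00000): 0 ones → 0
Block 4 (11111): 5 ones → 1
Block 5 (00000): 0 ones → 0
Block 6 (01010): 2 ones → 0

110100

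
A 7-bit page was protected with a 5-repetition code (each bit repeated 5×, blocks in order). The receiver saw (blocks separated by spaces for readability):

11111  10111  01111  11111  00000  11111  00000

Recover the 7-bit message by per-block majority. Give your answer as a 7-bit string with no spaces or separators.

Block 1 (11111): 5 ones → 1
Block 2 (10111): 4 ones → 1
Block 3 (01111): 4 ones → 1
Block 4 (11111): 5 ones → 1
Block 5 (00000): 0 ones → 0
Block 6 (11111): 5 ones → 1
Block 7 (00000): 0 ones → 0

1111010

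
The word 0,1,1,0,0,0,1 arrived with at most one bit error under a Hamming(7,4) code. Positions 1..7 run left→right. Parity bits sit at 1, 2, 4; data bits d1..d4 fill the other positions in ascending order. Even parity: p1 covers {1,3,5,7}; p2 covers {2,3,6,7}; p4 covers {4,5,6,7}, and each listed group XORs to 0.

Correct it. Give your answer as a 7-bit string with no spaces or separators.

0110011

s1 (pos 1,3,5,7): 0⊕1⊕0⊕1 = 0
s2 (pos 2,3,6,7): 1⊕1⊕0⊕1 = 1
s4 (pos 4,5,6,7): 0⊕0⊕0⊕1 = 1
Syndrome s4…s1 = 110 → error at position 6.
Flip position 6: 0110001 → 0110011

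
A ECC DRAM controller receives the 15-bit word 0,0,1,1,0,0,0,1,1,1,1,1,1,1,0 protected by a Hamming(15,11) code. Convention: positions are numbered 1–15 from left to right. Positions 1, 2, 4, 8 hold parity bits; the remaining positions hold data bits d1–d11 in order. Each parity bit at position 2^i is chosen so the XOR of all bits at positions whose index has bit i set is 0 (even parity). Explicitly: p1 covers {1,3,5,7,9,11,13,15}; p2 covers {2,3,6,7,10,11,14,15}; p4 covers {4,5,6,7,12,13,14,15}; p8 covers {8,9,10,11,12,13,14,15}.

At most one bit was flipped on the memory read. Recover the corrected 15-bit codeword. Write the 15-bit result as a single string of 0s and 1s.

001100001111110

s1 (pos 1,3,5,7,9,11,13,15): 0⊕1⊕0⊕0⊕1⊕1⊕1⊕0 = 0
s2 (pos 2,3,6,7,10,11,14,15): 0⊕1⊕0⊕0⊕1⊕1⊕1⊕0 = 0
s4 (pos 4,5,6,7,12,13,14,15): 1⊕0⊕0⊕0⊕1⊕1⊕1⊕0 = 0
s8 (pos 8,9,10,11,12,13,14,15): 1⊕1⊕1⊕1⊕1⊕1⊕1⊕0 = 1
Syndrome s8…s1 = 1000 → error at position 8.
Flip position 8: 001100011111110 → 001100001111110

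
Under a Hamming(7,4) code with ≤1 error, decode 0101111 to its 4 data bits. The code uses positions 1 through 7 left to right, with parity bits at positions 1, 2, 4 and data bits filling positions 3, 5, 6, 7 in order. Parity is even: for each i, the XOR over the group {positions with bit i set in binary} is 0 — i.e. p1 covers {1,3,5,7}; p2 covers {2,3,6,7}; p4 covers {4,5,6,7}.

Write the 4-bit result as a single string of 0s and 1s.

s1 (pos 1,3,5,7): 0⊕0⊕1⊕1 = 0
s2 (pos 2,3,6,7): 1⊕0⊕1⊕1 = 1
s4 (pos 4,5,6,7): 1⊕1⊕1⊕1 = 0
Syndrome s4…s1 = 010 → error at position 2.
Flip position 2: 0101111 → 0001111
Read data bits from positions 3,5,6,7: 0111

0111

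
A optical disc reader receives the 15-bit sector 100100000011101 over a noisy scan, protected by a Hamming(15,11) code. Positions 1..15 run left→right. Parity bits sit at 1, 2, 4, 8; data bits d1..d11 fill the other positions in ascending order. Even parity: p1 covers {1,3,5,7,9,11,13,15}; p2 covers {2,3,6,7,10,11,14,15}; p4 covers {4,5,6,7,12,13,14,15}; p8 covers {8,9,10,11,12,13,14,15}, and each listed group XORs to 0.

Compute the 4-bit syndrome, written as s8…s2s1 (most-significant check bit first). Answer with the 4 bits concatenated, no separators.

s1 (pos 1,3,5,7,9,11,13,15): 1⊕0⊕0⊕0⊕0⊕1⊕1⊕1 = 0
s2 (pos 2,3,6,7,10,11,14,15): 0⊕0⊕0⊕0⊕0⊕1⊕0⊕1 = 0
s4 (pos 4,5,6,7,12,13,14,15): 1⊕0⊕0⊕0⊕1⊕1⊕0⊕1 = 0
s8 (pos 8,9,10,11,12,13,14,15): 0⊕0⊕0⊕1⊕1⊕1⊕0⊕1 = 0
Syndrome s8…s1 = 0000 → no error.

0000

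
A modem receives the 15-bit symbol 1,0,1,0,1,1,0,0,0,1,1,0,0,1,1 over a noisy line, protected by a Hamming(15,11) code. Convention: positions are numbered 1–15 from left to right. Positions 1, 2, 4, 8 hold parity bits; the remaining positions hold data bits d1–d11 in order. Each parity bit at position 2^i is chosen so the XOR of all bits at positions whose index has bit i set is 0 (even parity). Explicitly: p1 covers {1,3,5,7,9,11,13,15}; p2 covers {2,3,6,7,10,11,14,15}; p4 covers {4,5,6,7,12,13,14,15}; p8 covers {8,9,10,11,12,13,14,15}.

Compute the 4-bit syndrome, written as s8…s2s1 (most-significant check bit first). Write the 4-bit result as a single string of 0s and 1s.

s1 (pos 1,3,5,7,9,11,13,15): 1⊕1⊕1⊕0⊕0⊕1⊕0⊕1 = 1
s2 (pos 2,3,6,7,10,11,14,15): 0⊕1⊕1⊕0⊕1⊕1⊕1⊕1 = 0
s4 (pos 4,5,6,7,12,13,14,15): 0⊕1⊕1⊕0⊕0⊕0⊕1⊕1 = 0
s8 (pos 8,9,10,11,12,13,14,15): 0⊕0⊕1⊕1⊕0⊕0⊕1⊕1 = 0
Syndrome s8…s1 = 0001 → error at position 1.

0001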